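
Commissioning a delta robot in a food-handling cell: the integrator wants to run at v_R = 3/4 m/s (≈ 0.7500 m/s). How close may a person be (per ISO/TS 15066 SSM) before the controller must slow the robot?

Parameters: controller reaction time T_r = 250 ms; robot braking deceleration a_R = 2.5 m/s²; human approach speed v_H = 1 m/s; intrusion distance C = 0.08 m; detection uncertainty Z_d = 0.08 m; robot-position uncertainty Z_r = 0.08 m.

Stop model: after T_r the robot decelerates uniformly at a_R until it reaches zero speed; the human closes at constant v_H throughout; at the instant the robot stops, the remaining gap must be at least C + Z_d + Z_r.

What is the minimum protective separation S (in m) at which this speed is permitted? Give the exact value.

S_min = 109/100 m = 1.0900 m

stop time T_s = (3/4)/(5/2) = 0.3000 s
reaction-phase robot travel = 0.7500·0.2500 = 0.1875 m
robot covers 0.7500·0.3000 − ½·2.5000·0.3000² = 0.1125 m while stopping
human closes 1.0000·0.5500 = 0.5500 m
margins: 0.0800+0.0800+0.0800 = 0.2400 m
S_min ≈ 0.1875+0.1125+0.5500+0.2400  ⇒  S_min = 109/100 m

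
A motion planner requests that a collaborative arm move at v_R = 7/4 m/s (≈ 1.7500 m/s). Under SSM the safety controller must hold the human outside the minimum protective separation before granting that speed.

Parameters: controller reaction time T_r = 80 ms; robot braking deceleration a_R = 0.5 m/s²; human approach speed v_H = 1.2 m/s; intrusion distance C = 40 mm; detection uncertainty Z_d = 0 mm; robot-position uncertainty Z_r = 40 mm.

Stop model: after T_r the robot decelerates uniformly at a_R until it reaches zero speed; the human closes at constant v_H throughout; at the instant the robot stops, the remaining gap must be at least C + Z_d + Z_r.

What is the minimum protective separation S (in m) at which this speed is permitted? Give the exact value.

braking lasts T_s = (7/4)/(1/2) = 3.5000 s
robot in T_r: 1.7500·0.0800 = 0.1400 m
braking distance = 1.7500²/(2·0.5000) = 3.0625 m
human closes 1.2000·3.5800 = 4.2960 m
C+Z_d+Z_r = 0.0400+0.0000+0.0400 = 0.0800 m
S_min ≈ 0.1400+3.0625+4.2960+0.0800  ⇒  S_min = 15157/2000 m

S_min = 15157/2000 m = 7.5785 m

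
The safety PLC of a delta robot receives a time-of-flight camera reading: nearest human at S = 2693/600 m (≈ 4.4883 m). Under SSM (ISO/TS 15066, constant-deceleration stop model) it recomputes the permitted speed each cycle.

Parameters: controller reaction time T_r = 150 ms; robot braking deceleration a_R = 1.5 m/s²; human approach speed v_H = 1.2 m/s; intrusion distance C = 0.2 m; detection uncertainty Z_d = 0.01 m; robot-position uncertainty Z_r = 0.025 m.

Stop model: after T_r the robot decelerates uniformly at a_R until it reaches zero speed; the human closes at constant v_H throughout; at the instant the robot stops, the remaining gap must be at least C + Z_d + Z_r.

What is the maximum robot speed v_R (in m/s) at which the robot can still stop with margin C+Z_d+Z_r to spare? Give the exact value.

v_R_max = 47/20 m/s = 2.3500 m/s

at the boundary: (1/3)·v² + (19/20)·v + (-611/150) = 0
  disc = (19/20)² − 4·(1/3)·(-611/150) = 22801/3600 ; √disc = 151/60
  v_R = (−(19/20) + 151/60) / (2·(1/3)) = 47/20 m/s
check:
T_s = v_R/a_R = (47/20)/(3/2) = 1.5667 s
robot in T_r: 2.3500·0.1500 = 0.3525 m
robot under decel: 2.3500²/(2·1.5000) = 1.8408 m
human over T_r+T_s: 1.2000·(0.1500+1.5667) = 2.0600 m
C+Z_d+Z_r = 0.2000+0.0100+0.0250 = 0.2350 m
sum ≈ 0.3525+1.8408+2.0600+0.2350 ≈ 4.4883 m = S ✓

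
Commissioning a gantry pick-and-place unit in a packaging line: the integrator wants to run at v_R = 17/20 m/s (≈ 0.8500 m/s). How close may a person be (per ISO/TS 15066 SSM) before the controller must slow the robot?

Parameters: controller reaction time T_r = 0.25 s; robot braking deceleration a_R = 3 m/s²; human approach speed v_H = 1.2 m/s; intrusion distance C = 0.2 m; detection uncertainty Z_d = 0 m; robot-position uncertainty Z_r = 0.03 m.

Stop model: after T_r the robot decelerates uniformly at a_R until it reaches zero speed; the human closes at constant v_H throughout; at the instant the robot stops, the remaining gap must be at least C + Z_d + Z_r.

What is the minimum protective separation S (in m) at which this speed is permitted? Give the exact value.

T_s = v_R/a_R = (17/20)/3 = 0.2833 s
robot in T_r: 0.8500·0.2500 = 0.2125 m
braking distance = 0.8500²/(2·3.0000) = 0.1204 m
human over T_r+T_s: 1.2000·(0.2500+0.2833) = 0.6400 m
C+Z_d+Z_r = 0.2000+0.0000+0.0300 = 0.2300 m
S_min ≈ 0.2125+0.1204+0.6400+0.2300  ⇒  S_min = 2887/2400 m

S_min = 2887/2400 m = 1.2029 m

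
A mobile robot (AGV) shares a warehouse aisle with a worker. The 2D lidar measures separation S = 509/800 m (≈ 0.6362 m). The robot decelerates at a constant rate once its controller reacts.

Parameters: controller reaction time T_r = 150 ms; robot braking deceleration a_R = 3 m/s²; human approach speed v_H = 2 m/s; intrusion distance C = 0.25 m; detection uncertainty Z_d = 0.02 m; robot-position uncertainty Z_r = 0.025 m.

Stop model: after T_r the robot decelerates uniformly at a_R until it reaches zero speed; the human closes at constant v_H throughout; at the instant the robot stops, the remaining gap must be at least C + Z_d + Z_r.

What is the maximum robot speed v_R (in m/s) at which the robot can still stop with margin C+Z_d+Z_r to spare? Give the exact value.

v_R_max = 1/20 m/s = 0.0500 m/s

quadratic (1/6)·v² + (49/60)·v + (-33/800) = 0
  disc = (49/60)² − 4·(1/6)·(-33/800) = 25/36 ; √disc = 5/6
  v_R = (−(49/60) + 5/6) / (2·(1/6)) = 1/20 m/s
check:
T_s = v_R/a_R = (1/20)/3 = 0.0167 s
reaction-phase robot travel = 0.0500·0.1500 = 0.0075 m
robot under decel: 0.0500²/(2·3.0000) = 0.0004 m
human closes 2.0000·0.1667 = 0.3333 m
C+Z_d+Z_r = 0.2500+0.0200+0.0250 = 0.2950 m
sum ≈ 0.0075+0.0004+0.3333+0.2950 ≈ 0.6362 m = S ✓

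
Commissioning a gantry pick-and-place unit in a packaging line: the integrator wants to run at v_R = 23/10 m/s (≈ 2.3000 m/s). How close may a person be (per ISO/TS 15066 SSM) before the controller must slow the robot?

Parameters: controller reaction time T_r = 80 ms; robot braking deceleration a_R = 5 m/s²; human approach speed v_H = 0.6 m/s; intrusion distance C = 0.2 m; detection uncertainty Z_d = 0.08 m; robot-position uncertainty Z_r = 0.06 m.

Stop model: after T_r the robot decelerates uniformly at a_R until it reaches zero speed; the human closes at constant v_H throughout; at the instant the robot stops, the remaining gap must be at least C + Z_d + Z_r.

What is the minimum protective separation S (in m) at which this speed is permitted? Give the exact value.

S_min = 1377/1000 m = 1.3770 m

braking lasts T_s = (23/10)/5 = 0.4600 s
reaction-phase robot travel = 2.3000·0.0800 = 0.1840 m
robot covers 2.3000·0.4600 − ½·5.0000·0.4600² = 0.5290 m while stopping
human over T_r+T_s: 0.6000·(0.0800+0.4600) = 0.3240 m
C+Z_d+Z_r = 0.2000+0.0800+0.0600 = 0.3400 m
S_min ≈ 0.1840+0.5290+0.3240+0.3400  ⇒  S_min = 1377/1000 m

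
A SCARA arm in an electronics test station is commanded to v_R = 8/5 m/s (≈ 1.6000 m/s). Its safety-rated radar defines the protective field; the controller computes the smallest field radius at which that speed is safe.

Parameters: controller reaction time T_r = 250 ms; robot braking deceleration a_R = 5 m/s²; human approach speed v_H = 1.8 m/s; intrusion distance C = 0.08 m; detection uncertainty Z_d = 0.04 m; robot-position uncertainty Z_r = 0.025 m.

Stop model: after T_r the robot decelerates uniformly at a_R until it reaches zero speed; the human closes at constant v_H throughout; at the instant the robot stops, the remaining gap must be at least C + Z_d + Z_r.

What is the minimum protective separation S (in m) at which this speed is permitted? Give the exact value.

stop time T_s = (8/5)/5 = 0.3200 s
reaction-phase robot travel = 1.6000·0.2500 = 0.4000 m
robot under decel: 1.6000²/(2·5.0000) = 0.2560 m
human over T_r+T_s: 1.8000·(0.2500+0.3200) = 1.0260 m
margins: 0.0800+0.0400+0.0250 = 0.1450 m
S_min ≈ 0.4000+0.2560+1.0260+0.1450  ⇒  S_min = 1827/1000 m

S_min = 1827/1000 m = 1.8270 m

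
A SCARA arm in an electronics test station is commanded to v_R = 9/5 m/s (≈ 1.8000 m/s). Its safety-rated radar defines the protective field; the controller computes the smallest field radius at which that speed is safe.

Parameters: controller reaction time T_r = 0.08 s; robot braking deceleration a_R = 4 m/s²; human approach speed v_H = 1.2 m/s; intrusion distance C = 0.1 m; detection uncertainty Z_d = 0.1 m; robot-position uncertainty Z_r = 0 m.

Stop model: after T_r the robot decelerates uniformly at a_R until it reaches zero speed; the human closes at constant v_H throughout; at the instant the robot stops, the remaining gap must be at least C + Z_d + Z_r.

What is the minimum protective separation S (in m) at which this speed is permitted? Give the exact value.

braking lasts T_s = (9/5)/4 = 0.4500 s
robot covers v_R·T_r = 1.8000·0.0800 = 0.1440 m before braking
braking distance = 1.8000²/(2·4.0000) = 0.4050 m
human over T_r+T_s: 1.2000·(0.0800+0.4500) = 0.6360 m
C+Z_d+Z_r = 0.1000+0.1000+0.0000 = 0.2000 m
S_min ≈ 0.1440+0.4050+0.6360+0.2000  ⇒  S_min = 277/200 m

S_min = 277/200 m = 1.3850 m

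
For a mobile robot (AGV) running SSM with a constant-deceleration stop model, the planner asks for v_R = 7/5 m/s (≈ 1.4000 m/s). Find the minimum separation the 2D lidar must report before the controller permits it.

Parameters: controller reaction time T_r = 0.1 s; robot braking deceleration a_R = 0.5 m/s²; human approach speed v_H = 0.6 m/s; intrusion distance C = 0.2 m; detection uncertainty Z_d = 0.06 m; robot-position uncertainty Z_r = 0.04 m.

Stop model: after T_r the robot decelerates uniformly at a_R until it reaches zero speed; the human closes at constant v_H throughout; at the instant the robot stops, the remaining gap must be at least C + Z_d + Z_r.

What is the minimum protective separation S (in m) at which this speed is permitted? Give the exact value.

S_min = 207/50 m = 4.1400 m

braking lasts T_s = (7/5)/(1/2) = 2.8000 s
reaction-phase robot travel = 1.4000·0.1000 = 0.1400 m
robot covers 1.4000·2.8000 − ½·0.5000·2.8000² = 1.9600 m while stopping
human over T_r+T_s: 0.6000·(0.1000+2.8000) = 1.7400 m
residual clearance needed = 0.2000+0.0600+0.0400 = 0.3000 m
S_min ≈ 0.1400+1.9600+1.7400+0.3000  ⇒  S_min = 207/50 m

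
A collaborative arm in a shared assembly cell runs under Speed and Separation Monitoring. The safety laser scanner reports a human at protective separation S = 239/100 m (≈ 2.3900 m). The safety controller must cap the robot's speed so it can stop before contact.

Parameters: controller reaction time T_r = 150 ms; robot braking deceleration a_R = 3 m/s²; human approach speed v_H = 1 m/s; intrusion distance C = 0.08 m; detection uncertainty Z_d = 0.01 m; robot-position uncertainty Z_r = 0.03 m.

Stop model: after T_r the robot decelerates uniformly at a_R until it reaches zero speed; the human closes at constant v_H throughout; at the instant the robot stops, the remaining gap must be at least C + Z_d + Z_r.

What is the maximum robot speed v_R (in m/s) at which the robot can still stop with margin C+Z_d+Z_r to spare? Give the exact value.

v_R_max = 12/5 m/s = 2.4000 m/s

quadratic (1/6)·v² + (29/60)·v + (-53/25) = 0
  disc = (29/60)² − 4·(1/6)·(-53/25) = 5929/3600 ; √disc = 77/60
  v_R = (−(29/60) + 77/60) / (2·(1/6)) = 12/5 m/s
check:
stop time T_s = (12/5)/3 = 0.8000 s
robot covers v_R·T_r = 2.4000·0.1500 = 0.3600 m before braking
braking distance = 2.4000²/(2·3.0000) = 0.9600 m
human over T_r+T_s: 1.0000·(0.1500+0.8000) = 0.9500 m
residual clearance needed = 0.0800+0.0100+0.0300 = 0.1200 m
sum ≈ 0.3600+0.9600+0.9500+0.1200 ≈ 2.3900 m = S ✓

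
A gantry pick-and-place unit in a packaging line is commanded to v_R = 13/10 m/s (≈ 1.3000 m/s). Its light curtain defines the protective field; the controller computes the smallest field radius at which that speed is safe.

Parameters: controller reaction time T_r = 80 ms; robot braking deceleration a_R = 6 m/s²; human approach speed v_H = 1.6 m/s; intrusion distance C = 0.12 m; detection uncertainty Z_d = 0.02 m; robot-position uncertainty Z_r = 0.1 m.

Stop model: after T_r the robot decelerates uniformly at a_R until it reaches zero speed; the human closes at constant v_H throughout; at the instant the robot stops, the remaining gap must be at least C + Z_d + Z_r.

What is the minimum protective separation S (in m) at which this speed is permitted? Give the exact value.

S_min = 1919/2000 m = 0.9595 m

T_s = v_R/a_R = (13/10)/6 = 0.2167 s
robot in T_r: 1.3000·0.0800 = 0.1040 m
robot under decel: 1.3000²/(2·6.0000) = 0.1408 m
human over T_r+T_s: 1.6000·(0.0800+0.2167) = 0.4747 m
C+Z_d+Z_r = 0.1200+0.0200+0.1000 = 0.2400 m
S_min ≈ 0.1040+0.1408+0.4747+0.2400  ⇒  S_min = 1919/2000 m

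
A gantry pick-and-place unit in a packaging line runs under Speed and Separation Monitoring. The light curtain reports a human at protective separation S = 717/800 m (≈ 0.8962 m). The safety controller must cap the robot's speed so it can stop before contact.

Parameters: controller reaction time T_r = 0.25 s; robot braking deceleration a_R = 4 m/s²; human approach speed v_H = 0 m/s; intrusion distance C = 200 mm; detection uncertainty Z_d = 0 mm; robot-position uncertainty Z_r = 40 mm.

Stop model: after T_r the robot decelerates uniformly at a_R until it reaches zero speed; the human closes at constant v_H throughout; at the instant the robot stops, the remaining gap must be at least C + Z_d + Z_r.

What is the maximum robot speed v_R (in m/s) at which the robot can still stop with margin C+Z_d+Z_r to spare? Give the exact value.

at the boundary: (1/8)·v² + (1/4)·v + (-21/32) = 0
  disc = (1/4)² − 4·(1/8)·(-21/32) = 25/64 ; √disc = 5/8
  v_R = (−(1/4) + 5/8) / (2·(1/8)) = 3/2 m/s
check:
braking lasts T_s = (3/2)/4 = 0.3750 s
robot in T_r: 1.5000·0.2500 = 0.3750 m
braking distance = 1.5000²/(2·4.0000) = 0.2812 m
human closes 0.0000·0.6250 = 0.0000 m
residual clearance needed = 0.2000+0.0000+0.0400 = 0.2400 m
sum ≈ 0.3750+0.2812+0.0000+0.2400 ≈ 0.8962 m = S ✓

v_R_max = 3/2 m/s = 1.5000 m/s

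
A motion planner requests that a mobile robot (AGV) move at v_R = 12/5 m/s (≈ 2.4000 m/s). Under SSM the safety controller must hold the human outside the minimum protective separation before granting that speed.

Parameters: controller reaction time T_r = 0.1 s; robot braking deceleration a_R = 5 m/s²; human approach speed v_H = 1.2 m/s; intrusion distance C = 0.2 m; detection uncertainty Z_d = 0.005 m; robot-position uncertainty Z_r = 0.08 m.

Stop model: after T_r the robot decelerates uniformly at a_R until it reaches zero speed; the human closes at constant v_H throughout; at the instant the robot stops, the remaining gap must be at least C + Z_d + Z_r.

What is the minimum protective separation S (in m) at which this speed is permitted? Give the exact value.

S_min = 1797/1000 m = 1.7970 m

stop time T_s = (12/5)/5 = 0.4800 s
robot in T_r: 2.4000·0.1000 = 0.2400 m
robot under decel: 2.4000²/(2·5.0000) = 0.5760 m
person approaches 1.2000·(0.1000+0.4800) = 0.6960 m
margins: 0.2000+0.0050+0.0800 = 0.2850 m
S_min ≈ 0.2400+0.5760+0.6960+0.2850  ⇒  S_min = 1797/1000 m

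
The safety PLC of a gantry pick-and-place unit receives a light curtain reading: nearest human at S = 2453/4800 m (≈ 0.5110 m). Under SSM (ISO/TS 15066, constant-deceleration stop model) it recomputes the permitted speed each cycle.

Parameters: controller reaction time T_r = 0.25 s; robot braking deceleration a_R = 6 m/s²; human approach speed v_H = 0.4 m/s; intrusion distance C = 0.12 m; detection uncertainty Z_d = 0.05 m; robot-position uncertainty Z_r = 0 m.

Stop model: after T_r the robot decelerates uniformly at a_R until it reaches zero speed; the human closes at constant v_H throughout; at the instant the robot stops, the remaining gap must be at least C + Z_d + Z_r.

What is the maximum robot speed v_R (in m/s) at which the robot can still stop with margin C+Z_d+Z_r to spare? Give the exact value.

at the boundary: (1/12)·v² + (19/60)·v + (-1157/4800) = 0
  disc = (19/60)² − 4·(1/12)·(-1157/4800) = 289/1600 ; √disc = 17/40
  v_R = (−(19/60) + 17/40) / (2·(1/12)) = 13/20 m/s
check:
stop time T_s = (13/20)/6 = 0.1083 s
robot covers v_R·T_r = 0.6500·0.2500 = 0.1625 m before braking
robot under decel: 0.6500²/(2·6.0000) = 0.0352 m
person approaches 0.4000·(0.2500+0.1083) = 0.1433 m
C+Z_d+Z_r = 0.1200+0.0500+0.0000 = 0.1700 m
sum ≈ 0.1625+0.0352+0.1433+0.1700 ≈ 0.5110 m = S ✓

v_R_max = 13/20 m/s = 0.6500 m/s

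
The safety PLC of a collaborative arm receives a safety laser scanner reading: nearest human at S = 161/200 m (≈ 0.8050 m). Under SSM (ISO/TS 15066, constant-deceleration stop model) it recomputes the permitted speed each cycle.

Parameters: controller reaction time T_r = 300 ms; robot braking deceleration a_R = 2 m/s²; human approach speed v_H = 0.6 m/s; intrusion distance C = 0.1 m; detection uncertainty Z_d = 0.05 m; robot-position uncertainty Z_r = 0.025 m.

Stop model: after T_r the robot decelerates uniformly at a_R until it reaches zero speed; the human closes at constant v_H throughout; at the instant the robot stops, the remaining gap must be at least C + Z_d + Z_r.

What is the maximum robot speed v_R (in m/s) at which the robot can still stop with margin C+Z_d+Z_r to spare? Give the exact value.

v_R_max = 3/5 m/s = 0.6000 m/s

quadratic (1/4)·v² + (3/5)·v + (-9/20) = 0
  disc = (3/5)² − 4·(1/4)·(-9/20) = 81/100 ; √disc = 9/10
  v_R = (−(3/5) + 9/10) / (2·(1/4)) = 3/5 m/s
check:
T_s = v_R/a_R = (3/5)/2 = 0.3000 s
robot in T_r: 0.6000·0.3000 = 0.1800 m
robot under decel: 0.6000²/(2·2.0000) = 0.0900 m
human over T_r+T_s: 0.6000·(0.3000+0.3000) = 0.3600 m
residual clearance needed = 0.1000+0.0500+0.0250 = 0.1750 m
sum ≈ 0.1800+0.0900+0.3600+0.1750 ≈ 0.8050 m = S ✓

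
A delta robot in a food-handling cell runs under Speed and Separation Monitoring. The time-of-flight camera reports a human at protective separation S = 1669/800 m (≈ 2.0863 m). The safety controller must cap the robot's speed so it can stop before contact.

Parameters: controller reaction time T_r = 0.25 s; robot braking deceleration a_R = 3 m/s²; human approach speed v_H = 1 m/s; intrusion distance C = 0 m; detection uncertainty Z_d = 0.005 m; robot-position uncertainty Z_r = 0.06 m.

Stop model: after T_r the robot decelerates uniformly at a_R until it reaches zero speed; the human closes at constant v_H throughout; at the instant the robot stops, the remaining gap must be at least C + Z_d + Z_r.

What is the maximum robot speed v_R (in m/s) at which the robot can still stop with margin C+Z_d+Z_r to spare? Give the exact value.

v_R_max = 39/20 m/s = 1.9500 m/s

at the boundary: (1/6)·v² + (7/12)·v + (-1417/800) = 0
  disc = (7/12)² − 4·(1/6)·(-1417/800) = 1369/900 ; √disc = 37/30
  v_R = (−(7/12) + 37/30) / (2·(1/6)) = 39/20 m/s
check:
braking lasts T_s = (39/20)/3 = 0.6500 s
robot covers v_R·T_r = 1.9500·0.2500 = 0.4875 m before braking
robot under decel: 1.9500²/(2·3.0000) = 0.6338 m
human over T_r+T_s: 1.0000·(0.2500+0.6500) = 0.9000 m
residual clearance needed = 0.0000+0.0050+0.0600 = 0.0650 m
sum ≈ 0.4875+0.6338+0.9000+0.0650 ≈ 2.0863 m = S ✓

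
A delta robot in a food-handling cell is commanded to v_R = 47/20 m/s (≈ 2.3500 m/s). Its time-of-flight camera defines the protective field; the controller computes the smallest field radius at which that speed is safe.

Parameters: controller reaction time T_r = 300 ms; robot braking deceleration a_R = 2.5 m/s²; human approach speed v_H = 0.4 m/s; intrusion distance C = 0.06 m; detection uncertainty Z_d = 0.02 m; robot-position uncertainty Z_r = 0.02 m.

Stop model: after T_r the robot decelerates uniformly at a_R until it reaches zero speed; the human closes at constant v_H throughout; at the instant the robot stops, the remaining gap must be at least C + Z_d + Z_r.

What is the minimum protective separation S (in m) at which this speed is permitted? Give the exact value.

T_s = v_R/a_R = (47/20)/(5/2) = 0.9400 s
robot covers v_R·T_r = 2.3500·0.3000 = 0.7050 m before braking
braking distance = 2.3500²/(2·2.5000) = 1.1045 m
human closes 0.4000·1.2400 = 0.4960 m
margins: 0.0600+0.0200+0.0200 = 0.1000 m
S_min ≈ 0.7050+1.1045+0.4960+0.1000  ⇒  S_min = 4811/2000 m

S_min = 4811/2000 m = 2.4055 m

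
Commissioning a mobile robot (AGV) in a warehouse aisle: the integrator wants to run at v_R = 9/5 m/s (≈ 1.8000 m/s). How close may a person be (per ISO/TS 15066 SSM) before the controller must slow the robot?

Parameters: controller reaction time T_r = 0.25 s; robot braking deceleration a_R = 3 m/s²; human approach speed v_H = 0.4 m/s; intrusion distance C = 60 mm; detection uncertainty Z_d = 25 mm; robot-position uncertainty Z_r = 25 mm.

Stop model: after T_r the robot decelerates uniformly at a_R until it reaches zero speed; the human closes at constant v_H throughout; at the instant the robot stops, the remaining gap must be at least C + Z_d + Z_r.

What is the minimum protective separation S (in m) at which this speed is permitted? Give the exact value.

S_min = 36/25 m = 1.4400 m

T_s = v_R/a_R = (9/5)/3 = 0.6000 s
robot in T_r: 1.8000·0.2500 = 0.4500 m
robot covers 1.8000·0.6000 − ½·3.0000·0.6000² = 0.5400 m while stopping
person approaches 0.4000·(0.2500+0.6000) = 0.3400 m
margins: 0.0600+0.0250+0.0250 = 0.1100 m
S_min ≈ 0.4500+0.5400+0.3400+0.1100  ⇒  S_min = 36/25 m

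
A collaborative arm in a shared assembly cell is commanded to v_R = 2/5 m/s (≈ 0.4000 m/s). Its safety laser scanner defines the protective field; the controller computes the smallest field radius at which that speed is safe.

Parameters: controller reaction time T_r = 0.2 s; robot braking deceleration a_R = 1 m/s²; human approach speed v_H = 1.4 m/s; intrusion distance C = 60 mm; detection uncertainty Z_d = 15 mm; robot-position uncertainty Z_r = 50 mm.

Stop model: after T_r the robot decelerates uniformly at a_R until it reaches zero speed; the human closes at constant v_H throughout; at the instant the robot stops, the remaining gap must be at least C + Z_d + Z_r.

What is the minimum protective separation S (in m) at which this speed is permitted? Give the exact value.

braking lasts T_s = (2/5)/1 = 0.4000 s
robot in T_r: 0.4000·0.2000 = 0.0800 m
robot covers 0.4000·0.4000 − ½·1.0000·0.4000² = 0.0800 m while stopping
human closes 1.4000·0.6000 = 0.8400 m
residual clearance needed = 0.0600+0.0150+0.0500 = 0.1250 m
S_min ≈ 0.0800+0.0800+0.8400+0.1250  ⇒  S_min = 9/8 m

S_min = 9/8 m = 1.1250 m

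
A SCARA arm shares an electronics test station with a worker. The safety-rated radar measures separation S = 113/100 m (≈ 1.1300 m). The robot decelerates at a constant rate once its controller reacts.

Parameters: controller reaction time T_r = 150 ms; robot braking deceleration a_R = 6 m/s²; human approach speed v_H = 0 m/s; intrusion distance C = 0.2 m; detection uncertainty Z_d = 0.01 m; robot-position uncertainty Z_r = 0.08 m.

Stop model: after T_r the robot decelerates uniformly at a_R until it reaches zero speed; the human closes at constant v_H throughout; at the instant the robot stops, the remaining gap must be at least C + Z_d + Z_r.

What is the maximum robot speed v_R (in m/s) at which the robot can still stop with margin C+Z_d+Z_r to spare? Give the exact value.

collect terms ⇒ (1/12)·v_R² + (3/20)·v_R + (-21/25) = 0
  disc = (3/20)² − 4·(1/12)·(-21/25) = 121/400 ; √disc = 11/20
  v_R = (−(3/20) + 11/20) / (2·(1/12)) = 12/5 m/s
check:
T_s = v_R/a_R = (12/5)/6 = 0.4000 s
robot covers v_R·T_r = 2.4000·0.1500 = 0.3600 m before braking
robot under decel: 2.4000²/(2·6.0000) = 0.4800 m
human over T_r+T_s: 0.0000·(0.1500+0.4000) = 0.0000 m
margins: 0.2000+0.0100+0.0800 = 0.2900 m
sum ≈ 0.3600+0.4800+0.0000+0.2900 ≈ 1.1300 m = S ✓

v_R_max = 12/5 m/s = 2.4000 m/s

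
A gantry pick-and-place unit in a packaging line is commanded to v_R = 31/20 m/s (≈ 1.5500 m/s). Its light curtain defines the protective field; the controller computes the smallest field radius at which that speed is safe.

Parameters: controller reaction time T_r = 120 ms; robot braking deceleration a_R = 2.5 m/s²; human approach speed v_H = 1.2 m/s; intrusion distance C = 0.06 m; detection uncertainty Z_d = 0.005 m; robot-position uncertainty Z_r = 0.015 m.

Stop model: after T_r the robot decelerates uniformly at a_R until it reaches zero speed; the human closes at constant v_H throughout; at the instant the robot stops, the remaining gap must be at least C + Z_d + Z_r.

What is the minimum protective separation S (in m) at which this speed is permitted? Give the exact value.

T_s = v_R/a_R = (31/20)/(5/2) = 0.6200 s
reaction-phase robot travel = 1.5500·0.1200 = 0.1860 m
robot under decel: 1.5500²/(2·2.5000) = 0.4805 m
human closes 1.2000·0.7400 = 0.8880 m
C+Z_d+Z_r = 0.0600+0.0050+0.0150 = 0.0800 m
S_min ≈ 0.1860+0.4805+0.8880+0.0800  ⇒  S_min = 3269/2000 m

S_min = 3269/2000 m = 1.6345 m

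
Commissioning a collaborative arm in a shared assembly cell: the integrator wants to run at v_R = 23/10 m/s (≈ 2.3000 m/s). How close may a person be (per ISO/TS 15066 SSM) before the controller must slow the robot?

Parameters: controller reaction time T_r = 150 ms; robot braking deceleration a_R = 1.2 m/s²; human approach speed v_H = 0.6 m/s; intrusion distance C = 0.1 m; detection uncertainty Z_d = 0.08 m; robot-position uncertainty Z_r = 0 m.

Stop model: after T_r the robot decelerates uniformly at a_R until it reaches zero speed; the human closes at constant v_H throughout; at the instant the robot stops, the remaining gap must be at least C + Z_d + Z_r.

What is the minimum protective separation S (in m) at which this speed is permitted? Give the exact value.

S_min = 4763/1200 m = 3.9692 m

T_s = v_R/a_R = (23/10)/(6/5) = 1.9167 s
robot in T_r: 2.3000·0.1500 = 0.3450 m
braking distance = 2.3000²/(2·1.2000) = 2.2042 m
human over T_r+T_s: 0.6000·(0.1500+1.9167) = 1.2400 m
C+Z_d+Z_r = 0.1000+0.0800+0.0000 = 0.1800 m
S_min ≈ 0.3450+2.2042+1.2400+0.1800  ⇒  S_min = 4763/1200 m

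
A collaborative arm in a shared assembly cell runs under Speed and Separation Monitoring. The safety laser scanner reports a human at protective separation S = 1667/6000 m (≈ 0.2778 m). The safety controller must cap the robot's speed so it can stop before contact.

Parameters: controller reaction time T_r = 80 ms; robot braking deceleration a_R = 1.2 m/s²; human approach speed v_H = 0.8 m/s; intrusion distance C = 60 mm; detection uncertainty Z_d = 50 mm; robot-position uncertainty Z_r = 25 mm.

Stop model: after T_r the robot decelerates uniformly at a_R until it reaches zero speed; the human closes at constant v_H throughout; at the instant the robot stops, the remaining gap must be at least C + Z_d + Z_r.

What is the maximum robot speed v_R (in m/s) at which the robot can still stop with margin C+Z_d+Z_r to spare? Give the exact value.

collect terms ⇒ (5/12)·v_R² + (56/75)·v_R + (-473/6000) = 0
  disc = (56/75)² − 4·(5/12)·(-473/6000) = 6889/10000 ; √disc = 83/100
  v_R = (−(56/75) + 83/100) / (2·(5/12)) = 1/10 m/s
check:
stop time T_s = (1/10)/(6/5) = 0.0833 s
reaction-phase robot travel = 0.1000·0.0800 = 0.0080 m
braking distance = 0.1000²/(2·1.2000) = 0.0042 m
person approaches 0.8000·(0.0800+0.0833) = 0.1307 m
margins: 0.0600+0.0500+0.0250 = 0.1350 m
sum ≈ 0.0080+0.0042+0.1307+0.1350 ≈ 0.2778 m = S ✓

v_R_max = 1/10 m/s = 0.1000 m/s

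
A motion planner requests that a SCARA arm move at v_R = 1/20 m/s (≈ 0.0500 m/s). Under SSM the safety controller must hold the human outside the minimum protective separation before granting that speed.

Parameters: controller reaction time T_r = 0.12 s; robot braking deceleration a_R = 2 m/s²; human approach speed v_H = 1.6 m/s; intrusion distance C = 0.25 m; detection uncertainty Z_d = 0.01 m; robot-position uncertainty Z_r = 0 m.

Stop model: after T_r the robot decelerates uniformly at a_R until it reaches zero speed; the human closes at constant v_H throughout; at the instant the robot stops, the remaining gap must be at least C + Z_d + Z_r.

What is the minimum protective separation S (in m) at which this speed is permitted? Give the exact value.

S_min = 3989/8000 m = 0.4986 m

stop time T_s = (1/20)/2 = 0.0250 s
robot covers v_R·T_r = 0.0500·0.1200 = 0.0060 m before braking
braking distance = 0.0500²/(2·2.0000) = 0.0006 m
person approaches 1.6000·(0.1200+0.0250) = 0.2320 m
residual clearance needed = 0.2500+0.0100+0.0000 = 0.2600 m
S_min ≈ 0.0060+0.0006+0.2320+0.2600  ⇒  S_min = 3989/8000 m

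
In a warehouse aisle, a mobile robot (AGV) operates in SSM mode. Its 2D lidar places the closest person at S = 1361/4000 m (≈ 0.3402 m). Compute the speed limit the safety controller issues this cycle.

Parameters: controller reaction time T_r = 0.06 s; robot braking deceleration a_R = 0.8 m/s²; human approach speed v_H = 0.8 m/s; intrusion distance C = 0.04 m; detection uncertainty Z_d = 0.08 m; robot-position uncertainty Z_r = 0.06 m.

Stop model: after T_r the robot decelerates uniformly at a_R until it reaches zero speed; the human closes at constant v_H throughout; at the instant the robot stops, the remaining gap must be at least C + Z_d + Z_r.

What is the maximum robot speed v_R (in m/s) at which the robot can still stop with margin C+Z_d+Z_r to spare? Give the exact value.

quadratic (5/8)·v² + (53/50)·v + (-449/4000) = 0
  disc = (53/50)² − 4·(5/8)·(-449/4000) = 56169/40000 ; √disc = 237/200
  v_R = (−(53/50) + 237/200) / (2·(5/8)) = 1/10 m/s
check:
T_s = v_R/a_R = (1/10)/(4/5) = 0.1250 s
reaction-phase robot travel = 0.1000·0.0600 = 0.0060 m
braking distance = 0.1000²/(2·0.8000) = 0.0063 m
human over T_r+T_s: 0.8000·(0.0600+0.1250) = 0.1480 m
margins: 0.0400+0.0800+0.0600 = 0.1800 m
sum ≈ 0.0060+0.0063+0.1480+0.1800 ≈ 0.3402 m = S ✓

v_R_max = 1/10 m/s = 0.1000 m/s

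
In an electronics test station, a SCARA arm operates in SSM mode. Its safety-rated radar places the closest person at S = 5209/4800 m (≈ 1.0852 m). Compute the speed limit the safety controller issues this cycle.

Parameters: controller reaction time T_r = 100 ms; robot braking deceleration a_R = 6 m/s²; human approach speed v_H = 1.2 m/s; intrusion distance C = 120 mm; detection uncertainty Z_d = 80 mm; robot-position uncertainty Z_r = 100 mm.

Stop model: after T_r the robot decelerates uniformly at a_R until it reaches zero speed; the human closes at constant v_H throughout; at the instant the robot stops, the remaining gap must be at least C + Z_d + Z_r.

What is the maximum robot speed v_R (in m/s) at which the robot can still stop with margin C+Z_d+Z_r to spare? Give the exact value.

v_R_max = 31/20 m/s = 1.5500 m/s

quadratic (1/12)·v² + (3/10)·v + (-3193/4800) = 0
  disc = (3/10)² − 4·(1/12)·(-3193/4800) = 4489/14400 ; √disc = 67/120
  v_R = (−(3/10) + 67/120) / (2·(1/12)) = 31/20 m/s
check:
T_s = v_R/a_R = (31/20)/6 = 0.2583 s
robot in T_r: 1.5500·0.1000 = 0.1550 m
robot covers 1.5500·0.2583 − ½·6.0000·0.2583² = 0.2002 m while stopping
human over T_r+T_s: 1.2000·(0.1000+0.2583) = 0.4300 m
residual clearance needed = 0.1200+0.0800+0.1000 = 0.3000 m
sum ≈ 0.1550+0.2002+0.4300+0.3000 ≈ 1.0852 m = S ✓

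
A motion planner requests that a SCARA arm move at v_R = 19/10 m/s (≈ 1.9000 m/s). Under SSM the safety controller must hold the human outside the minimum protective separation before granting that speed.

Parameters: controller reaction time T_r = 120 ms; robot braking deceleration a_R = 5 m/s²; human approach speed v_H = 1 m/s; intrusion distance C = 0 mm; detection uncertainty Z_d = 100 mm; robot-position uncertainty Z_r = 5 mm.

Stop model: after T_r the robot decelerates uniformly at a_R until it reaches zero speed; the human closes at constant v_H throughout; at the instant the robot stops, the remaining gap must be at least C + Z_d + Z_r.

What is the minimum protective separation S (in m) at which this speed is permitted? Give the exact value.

S_min = 597/500 m = 1.1940 m

T_s = v_R/a_R = (19/10)/5 = 0.3800 s
reaction-phase robot travel = 1.9000·0.1200 = 0.2280 m
robot covers 1.9000·0.3800 − ½·5.0000·0.3800² = 0.3610 m while stopping
human over T_r+T_s: 1.0000·(0.1200+0.3800) = 0.5000 m
margins: 0.0000+0.1000+0.0050 = 0.1050 m
S_min ≈ 0.2280+0.3610+0.5000+0.1050  ⇒  S_min = 597/500 m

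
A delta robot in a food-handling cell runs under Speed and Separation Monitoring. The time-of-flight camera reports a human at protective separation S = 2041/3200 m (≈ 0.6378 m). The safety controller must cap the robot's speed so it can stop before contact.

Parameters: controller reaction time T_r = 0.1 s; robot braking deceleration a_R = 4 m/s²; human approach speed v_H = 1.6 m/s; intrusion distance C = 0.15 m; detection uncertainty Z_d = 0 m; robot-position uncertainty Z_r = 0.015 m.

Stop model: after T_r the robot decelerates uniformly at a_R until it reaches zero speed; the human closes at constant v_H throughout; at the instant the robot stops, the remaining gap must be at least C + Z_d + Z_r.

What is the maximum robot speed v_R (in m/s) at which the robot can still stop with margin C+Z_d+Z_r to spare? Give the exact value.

quadratic (1/8)·v² + (1/2)·v + (-1001/3200) = 0
  disc = (1/2)² − 4·(1/8)·(-1001/3200) = 2601/6400 ; √disc = 51/80
  v_R = (−(1/2) + 51/80) / (2·(1/8)) = 11/20 m/s
check:
braking lasts T_s = (11/20)/4 = 0.1375 s
robot covers v_R·T_r = 0.5500·0.1000 = 0.0550 m before braking
braking distance = 0.5500²/(2·4.0000) = 0.0378 m
human closes 1.6000·0.2375 = 0.3800 m
margins: 0.1500+0.0000+0.0150 = 0.1650 m
sum ≈ 0.0550+0.0378+0.3800+0.1650 ≈ 0.6378 m = S ✓

v_R_max = 11/20 m/s = 0.5500 m/s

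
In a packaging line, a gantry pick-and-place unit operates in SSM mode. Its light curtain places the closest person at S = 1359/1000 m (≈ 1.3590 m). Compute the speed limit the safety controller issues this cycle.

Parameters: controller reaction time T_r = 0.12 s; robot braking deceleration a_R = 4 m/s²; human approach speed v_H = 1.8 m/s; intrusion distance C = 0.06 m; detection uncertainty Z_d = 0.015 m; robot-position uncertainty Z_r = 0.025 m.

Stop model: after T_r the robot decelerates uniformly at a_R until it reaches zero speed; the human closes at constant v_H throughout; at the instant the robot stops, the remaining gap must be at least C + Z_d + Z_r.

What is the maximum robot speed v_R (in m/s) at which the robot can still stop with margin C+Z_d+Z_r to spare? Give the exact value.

v_R_max = 7/5 m/s = 1.4000 m/s

collect terms ⇒ (1/8)·v_R² + (57/100)·v_R + (-1043/1000) = 0
  disc = (57/100)² − 4·(1/8)·(-1043/1000) = 529/625 ; √disc = 23/25
  v_R = (−(57/100) + 23/25) / (2·(1/8)) = 7/5 m/s
check:
braking lasts T_s = (7/5)/4 = 0.3500 s
reaction-phase robot travel = 1.4000·0.1200 = 0.1680 m
robot under decel: 1.4000²/(2·4.0000) = 0.2450 m
person approaches 1.8000·(0.1200+0.3500) = 0.8460 m
C+Z_d+Z_r = 0.0600+0.0150+0.0250 = 0.1000 m
sum ≈ 0.1680+0.2450+0.8460+0.1000 ≈ 1.3590 m = S ✓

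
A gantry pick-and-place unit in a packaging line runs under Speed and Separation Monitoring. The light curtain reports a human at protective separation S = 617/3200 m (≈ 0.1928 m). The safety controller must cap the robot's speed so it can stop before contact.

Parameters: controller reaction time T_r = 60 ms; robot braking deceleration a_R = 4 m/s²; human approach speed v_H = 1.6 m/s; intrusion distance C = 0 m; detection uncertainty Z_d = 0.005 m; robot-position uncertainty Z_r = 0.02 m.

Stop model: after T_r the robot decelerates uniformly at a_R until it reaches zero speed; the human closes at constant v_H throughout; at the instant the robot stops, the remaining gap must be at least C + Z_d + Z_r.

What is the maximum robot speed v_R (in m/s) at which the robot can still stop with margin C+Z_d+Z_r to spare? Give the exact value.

v_R_max = 3/20 m/s = 0.1500 m/s

collect terms ⇒ (1/8)·v_R² + (23/50)·v_R + (-1149/16000) = 0
  disc = (23/50)² − 4·(1/8)·(-1149/16000) = 39601/160000 ; √disc = 199/400
  v_R = (−(23/50) + 199/400) / (2·(1/8)) = 3/20 m/s
check:
stop time T_s = (3/20)/4 = 0.0375 s
reaction-phase robot travel = 0.1500·0.0600 = 0.0090 m
robot under decel: 0.1500²/(2·4.0000) = 0.0028 m
human over T_r+T_s: 1.6000·(0.0600+0.0375) = 0.1560 m
C+Z_d+Z_r = 0.0000+0.0050+0.0200 = 0.0250 m
sum ≈ 0.0090+0.0028+0.1560+0.0250 ≈ 0.1928 m = S ✓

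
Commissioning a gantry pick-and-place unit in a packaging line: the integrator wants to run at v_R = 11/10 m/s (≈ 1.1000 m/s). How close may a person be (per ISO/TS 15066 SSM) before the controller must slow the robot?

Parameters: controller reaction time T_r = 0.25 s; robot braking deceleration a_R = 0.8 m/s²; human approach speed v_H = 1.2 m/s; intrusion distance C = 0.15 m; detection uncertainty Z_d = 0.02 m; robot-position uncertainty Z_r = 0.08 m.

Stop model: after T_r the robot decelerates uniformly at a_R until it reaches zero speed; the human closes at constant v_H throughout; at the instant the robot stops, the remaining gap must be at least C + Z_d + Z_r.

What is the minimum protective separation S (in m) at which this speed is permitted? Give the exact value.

S_min = 517/160 m = 3.2313 m

stop time T_s = (11/10)/(4/5) = 1.3750 s
robot in T_r: 1.1000·0.2500 = 0.2750 m
robot covers 1.1000·1.3750 − ½·0.8000·1.3750² = 0.7562 m while stopping
person approaches 1.2000·(0.2500+1.3750) = 1.9500 m
margins: 0.1500+0.0200+0.0800 = 0.2500 m
S_min ≈ 0.2750+0.7562+1.9500+0.2500  ⇒  S_min = 517/160 m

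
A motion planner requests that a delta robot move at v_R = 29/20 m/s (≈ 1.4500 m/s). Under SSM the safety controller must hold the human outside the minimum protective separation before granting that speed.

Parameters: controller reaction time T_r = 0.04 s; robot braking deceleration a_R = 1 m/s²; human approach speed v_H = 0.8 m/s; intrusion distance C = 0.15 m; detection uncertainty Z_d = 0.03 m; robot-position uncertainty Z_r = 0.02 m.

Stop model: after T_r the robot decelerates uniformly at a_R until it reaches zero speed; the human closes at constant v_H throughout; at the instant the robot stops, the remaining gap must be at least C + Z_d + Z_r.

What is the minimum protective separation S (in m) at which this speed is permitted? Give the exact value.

S_min = 2001/800 m = 2.5013 m

stop time T_s = (29/20)/1 = 1.4500 s
robot covers v_R·T_r = 1.4500·0.0400 = 0.0580 m before braking
robot covers 1.4500·1.4500 − ½·1.0000·1.4500² = 1.0513 m while stopping
human over T_r+T_s: 0.8000·(0.0400+1.4500) = 1.1920 m
residual clearance needed = 0.1500+0.0300+0.0200 = 0.2000 m
S_min ≈ 0.0580+1.0513+1.1920+0.2000  ⇒  S_min = 2001/800 m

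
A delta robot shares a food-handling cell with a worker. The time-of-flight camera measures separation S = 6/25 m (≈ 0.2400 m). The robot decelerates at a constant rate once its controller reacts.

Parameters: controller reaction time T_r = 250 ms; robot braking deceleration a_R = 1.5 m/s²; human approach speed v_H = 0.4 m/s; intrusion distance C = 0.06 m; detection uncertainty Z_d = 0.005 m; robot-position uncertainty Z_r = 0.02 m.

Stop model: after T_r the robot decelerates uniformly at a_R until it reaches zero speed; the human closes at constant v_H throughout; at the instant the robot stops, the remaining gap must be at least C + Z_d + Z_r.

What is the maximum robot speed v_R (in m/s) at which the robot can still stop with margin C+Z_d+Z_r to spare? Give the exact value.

v_R_max = 1/10 m/s = 0.1000 m/s

quadratic (1/3)·v² + (31/60)·v + (-11/200) = 0
  disc = (31/60)² − 4·(1/3)·(-11/200) = 49/144 ; √disc = 7/12
  v_R = (−(31/60) + 7/12) / (2·(1/3)) = 1/10 m/s
check:
braking lasts T_s = (1/10)/(3/2) = 0.0667 s
robot covers v_R·T_r = 0.1000·0.2500 = 0.0250 m before braking
robot under decel: 0.1000²/(2·1.5000) = 0.0033 m
person approaches 0.4000·(0.2500+0.0667) = 0.1267 m
C+Z_d+Z_r = 0.0600+0.0050+0.0200 = 0.0850 m
sum ≈ 0.0250+0.0033+0.1267+0.0850 ≈ 0.2400 m = S ✓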